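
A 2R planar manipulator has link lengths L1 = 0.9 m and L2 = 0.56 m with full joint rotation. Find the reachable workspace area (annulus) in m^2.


r_max = L1 + L2 = 1.4600, r_min = |L1 - L2| = 0.3400
A = pi*(r_max^2 - r_min^2) = pi*(2.1316 - 0.1156) = 6.3335

6.3335 m^2


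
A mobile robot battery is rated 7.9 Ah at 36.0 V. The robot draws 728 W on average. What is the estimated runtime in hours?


E = 7.9*36.0 = 284.4000 Wh
t = E/P = 284.4000/728 = 0.3907

0.3907 hours


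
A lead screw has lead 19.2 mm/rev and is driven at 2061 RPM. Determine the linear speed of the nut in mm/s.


v = lead * (RPM/60) = 19.2*2061/60 = 659.5200

659.5200 mm/s


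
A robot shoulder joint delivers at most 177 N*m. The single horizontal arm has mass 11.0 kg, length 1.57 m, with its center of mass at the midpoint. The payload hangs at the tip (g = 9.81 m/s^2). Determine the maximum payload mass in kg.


tau_arm = m_arm*g*(L/2) = 11.0*9.81*1.57/2 = 84.7094 N*m
tau_payload = tau_max - tau_arm = 177 - 84.7094 = 92.2906
m_payload = tau_payload / (g*L) = 92.2906 / (9.81*1.57) = 5.9922

5.9922 kg


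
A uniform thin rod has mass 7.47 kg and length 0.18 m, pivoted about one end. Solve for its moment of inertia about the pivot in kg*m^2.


I = (1/3)*m*L^2 = (1/3)*7.47*0.18^2 = 0.0807

0.0807 kg*m^2


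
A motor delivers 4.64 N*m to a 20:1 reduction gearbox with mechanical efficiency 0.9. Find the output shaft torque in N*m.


tau_out = tau_in * N * eta = 4.64 * 20 * 0.9 = 83.5200

83.5200 N*m


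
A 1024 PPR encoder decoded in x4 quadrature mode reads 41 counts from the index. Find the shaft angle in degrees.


angle = counts * 360 / (PPR*4) = 41 * 360 / 4096 = 3.6035

3.6035 degrees


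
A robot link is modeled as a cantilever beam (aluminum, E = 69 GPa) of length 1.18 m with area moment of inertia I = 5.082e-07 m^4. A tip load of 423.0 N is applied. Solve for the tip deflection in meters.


delta = F*L^3/(3*E*I) = 423.0*1.18^3/(3*6.900e+10*5.082e-07)
      = 695.002536/105197.4 = 0.0066

0.0066 m


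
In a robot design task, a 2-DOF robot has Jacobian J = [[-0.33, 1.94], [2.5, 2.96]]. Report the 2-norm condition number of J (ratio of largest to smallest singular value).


JJ^T eigenvalues: trace(JJ^T) = 18.8841, det(JJ^T) = det(J)^2 = 33.95159824
s_max^2 = (18.8841 + sqrt(220.80283985))/2 = 16.87176803
s_min^2 = (18.8841 - sqrt(220.80283985))/2 = 2.01233197
kappa = s_max/s_min = sqrt(16.87176803/2.01233197) = 2.8955

2.8955


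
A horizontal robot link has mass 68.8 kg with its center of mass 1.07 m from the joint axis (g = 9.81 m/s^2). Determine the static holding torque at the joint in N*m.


tau = m*g*L = 68.8 * 9.81 * 1.07 = 722.1730

722.1730 N*m


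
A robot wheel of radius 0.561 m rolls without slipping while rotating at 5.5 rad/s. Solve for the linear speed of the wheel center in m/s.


v = omega * r = 5.5 * 0.561 = 3.0855

3.0855 m/s


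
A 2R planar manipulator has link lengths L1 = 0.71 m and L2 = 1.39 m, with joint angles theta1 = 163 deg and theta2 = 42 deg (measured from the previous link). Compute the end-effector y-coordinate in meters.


y = L1*sin(th1) + L2*sin(th1+th2) = 0.71*sin(163 deg) + 1.39*sin(205 deg) = -0.3799

-0.3799 m


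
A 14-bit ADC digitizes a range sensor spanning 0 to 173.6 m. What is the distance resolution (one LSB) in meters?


res = range / 2^n = 173.6/2^14 = 173.6/16384 = 0.0106

0.0106 m


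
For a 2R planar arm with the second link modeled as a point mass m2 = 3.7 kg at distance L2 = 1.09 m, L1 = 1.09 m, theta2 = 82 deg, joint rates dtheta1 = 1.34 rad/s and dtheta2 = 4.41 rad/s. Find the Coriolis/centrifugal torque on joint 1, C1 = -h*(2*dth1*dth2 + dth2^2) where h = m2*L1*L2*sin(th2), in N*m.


h = m2*L1*L2*sin(th2) = 3.7*1.09*1.09*sin(82 deg) = 4.353189
C1 = -h*(2*1.34*4.41 + 4.41^2) = -4.353189*31.2669 = -136.1107

-136.1107 N*m


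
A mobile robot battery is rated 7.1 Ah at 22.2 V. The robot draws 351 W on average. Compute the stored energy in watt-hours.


E = capacity * V = 7.1*22.2 = 157.6200

157.6200 Wh


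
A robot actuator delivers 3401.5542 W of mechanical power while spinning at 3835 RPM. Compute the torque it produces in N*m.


omega = 3835 * 2*pi/60 = 401.600261 rad/s
tau = P / omega = 3401.5542 / 401.600261 = 8.4700

8.4700 N*m


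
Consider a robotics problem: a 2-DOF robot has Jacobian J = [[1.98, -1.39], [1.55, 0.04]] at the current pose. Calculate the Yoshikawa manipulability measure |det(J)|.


det(J) = 1.98*0.04 - (-1.39)*(1.55) = 2.2337
|det(J)| = 2.2337

2.2337


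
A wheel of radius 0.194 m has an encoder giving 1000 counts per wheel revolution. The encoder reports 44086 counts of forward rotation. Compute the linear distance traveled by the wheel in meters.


revs = 44086/1000 = 44.086000
d = revs * 2*pi*r = 44.086000 * 2*pi*0.194 = 53.7381

53.7381 m


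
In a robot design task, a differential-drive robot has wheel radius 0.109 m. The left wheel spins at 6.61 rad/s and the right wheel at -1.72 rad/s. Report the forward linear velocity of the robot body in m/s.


v = r*(wR + wL)/2 = 0.109*(-1.72 + 6.61)/2 = 0.2665

0.2665 m/s


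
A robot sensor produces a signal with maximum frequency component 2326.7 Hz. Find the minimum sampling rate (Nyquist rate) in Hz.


f_s,min = 2*f_max = 2*2326.7 = 4653.4000

4653.4000 Hz


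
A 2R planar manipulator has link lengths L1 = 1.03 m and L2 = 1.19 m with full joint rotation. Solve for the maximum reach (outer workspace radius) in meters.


r_max = L1 + L2 = 1.03 + 1.19 = 2.2200

2.2200 m


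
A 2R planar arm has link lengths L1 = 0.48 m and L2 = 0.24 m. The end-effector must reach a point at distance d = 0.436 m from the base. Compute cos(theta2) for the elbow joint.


cos(th2) = (d^2 - L1^2 - L2^2)/(2*L1*L2) = (0.436^2 - 0.48^2 - 0.24^2)/(2*0.48*0.24) = -0.4249

-0.4249


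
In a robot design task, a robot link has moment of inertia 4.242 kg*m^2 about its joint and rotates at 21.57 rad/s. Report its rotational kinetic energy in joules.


KE = (1/2)*I*omega^2 = 0.5*4.242*21.57^2 = 986.8269

986.8269 J


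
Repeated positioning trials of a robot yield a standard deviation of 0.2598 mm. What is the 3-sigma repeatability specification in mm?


repeatability = 3*sigma = 3*0.2598 = 0.7794

0.7794 mm


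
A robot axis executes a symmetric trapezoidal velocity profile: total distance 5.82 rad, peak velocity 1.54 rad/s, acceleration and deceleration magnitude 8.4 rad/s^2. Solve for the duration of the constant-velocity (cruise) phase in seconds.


t_acc = v/a = 0.183333 s, d_acc = v^2/(2a) = 0.141167 rad each
d_cruise = 5.82 - 2*0.141167 = 5.537666 rad
t_cruise = d_cruise/v = 5.537666/1.54 = 3.5959

3.5959 s


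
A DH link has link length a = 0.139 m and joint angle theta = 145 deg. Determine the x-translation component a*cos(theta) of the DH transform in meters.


a*cos(theta) = 0.139*cos(145 deg) = -0.1139

-0.1139 m


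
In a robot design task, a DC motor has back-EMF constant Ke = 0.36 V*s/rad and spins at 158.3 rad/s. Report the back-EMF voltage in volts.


V_emf = Ke * omega = 0.36*158.3 = 56.9880

56.9880 V


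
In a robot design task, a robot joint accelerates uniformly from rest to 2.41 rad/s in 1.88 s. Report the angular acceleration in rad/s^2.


alpha = delta_omega / t = 2.41 / 1.88 = 1.2819

1.2819 rad/s^2


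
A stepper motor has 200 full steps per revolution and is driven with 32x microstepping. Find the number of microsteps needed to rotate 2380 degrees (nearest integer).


step_size = 360/(200*32) = 360/6400 = 0.056250 deg
n = 2380/(360/6400) = 2380*6400/360 = 42311.1111 -> 42311

42311 steps


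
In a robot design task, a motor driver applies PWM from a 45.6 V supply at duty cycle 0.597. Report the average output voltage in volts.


V_avg = V_supply * D = 45.6*0.597 = 27.2232

27.2232 V


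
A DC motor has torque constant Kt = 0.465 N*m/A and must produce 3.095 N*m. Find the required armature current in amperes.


I = tau / Kt = 3.095/0.465 = 6.6559

6.6559 A


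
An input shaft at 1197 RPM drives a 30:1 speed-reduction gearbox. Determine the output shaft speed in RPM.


omega_out = omega_in / N = 1197 / 30 = 39.9000

39.9000 RPM


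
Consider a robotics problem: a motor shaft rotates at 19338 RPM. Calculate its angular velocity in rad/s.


omega = 19338 * 2*pi/60 = 2025.0706

2025.0706 rad/s


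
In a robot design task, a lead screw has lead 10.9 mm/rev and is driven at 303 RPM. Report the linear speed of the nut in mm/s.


v = lead * (RPM/60) = 10.9*303/60 = 55.0450

55.0450 mm/s


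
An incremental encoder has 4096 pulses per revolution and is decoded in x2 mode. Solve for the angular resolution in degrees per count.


resolution = 360 / (PPR * 2) = 360 / 8192 = 0.0439

0.0439 degrees


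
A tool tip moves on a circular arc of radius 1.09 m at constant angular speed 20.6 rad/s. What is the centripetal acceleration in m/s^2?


a_c = omega^2 * r = 20.6^2 * 1.09 = 462.5524

462.5524 m/s^2


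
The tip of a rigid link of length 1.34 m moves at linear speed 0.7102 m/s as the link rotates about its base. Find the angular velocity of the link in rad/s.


omega = v / L = 0.7102 / 1.34 = 0.5300

0.5300 rad/s


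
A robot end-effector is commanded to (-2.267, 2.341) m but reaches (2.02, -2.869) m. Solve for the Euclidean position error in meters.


dx = 2.02 - (-2.267) = 4.2870, dy = -2.869 - (2.341) = -5.2100
err = sqrt(18.378369 + 27.144100) = 6.7470

6.7470 m


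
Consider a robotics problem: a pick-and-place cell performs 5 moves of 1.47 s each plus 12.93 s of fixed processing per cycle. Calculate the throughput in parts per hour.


T_cycle = 5*1.47 + 12.93 = 20.2800 s
rate = 3600/T = 177.5148

177.5148 parts/hour


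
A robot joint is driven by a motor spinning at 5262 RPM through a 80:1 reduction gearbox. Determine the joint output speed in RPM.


omega_joint = omega_motor / N = 5262 / 80 = 65.7750

65.7750 RPM


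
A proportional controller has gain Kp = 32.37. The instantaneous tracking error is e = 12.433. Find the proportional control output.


u_P = Kp * e = 32.37 * 12.433 = 402.4562

402.4562


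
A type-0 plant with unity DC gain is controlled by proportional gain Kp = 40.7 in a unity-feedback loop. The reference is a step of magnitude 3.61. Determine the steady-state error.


e_ss = R/(1 + Kp) = 3.61/(1 + 40.7) = 3.61/41.7000 = 0.0866

0.0866


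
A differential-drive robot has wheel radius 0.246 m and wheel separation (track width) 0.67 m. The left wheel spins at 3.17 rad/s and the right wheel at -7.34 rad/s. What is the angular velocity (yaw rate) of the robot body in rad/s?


omega = r*(wR - wL)/L = 0.246*(-7.34 - (3.17))/0.67 = -3.8589

-3.8589 rad/s


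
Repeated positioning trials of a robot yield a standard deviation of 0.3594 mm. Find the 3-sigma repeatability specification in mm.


repeatability = 3*sigma = 3*0.3594 = 1.0782

1.0782 mm


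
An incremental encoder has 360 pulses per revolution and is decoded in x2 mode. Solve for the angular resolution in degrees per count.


resolution = 360 / (PPR * 2) = 360 / 720 = 0.5000

0.5000 degrees


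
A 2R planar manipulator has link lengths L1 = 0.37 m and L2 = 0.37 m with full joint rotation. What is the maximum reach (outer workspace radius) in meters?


r_max = L1 + L2 = 0.37 + 0.37 = 0.7400

0.7400 m


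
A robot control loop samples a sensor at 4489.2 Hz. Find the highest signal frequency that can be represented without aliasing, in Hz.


f_max = f_s/2 = 4489.2/2 = 2244.6000

2244.6000 Hz


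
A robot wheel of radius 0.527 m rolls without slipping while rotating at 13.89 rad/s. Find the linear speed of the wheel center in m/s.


v = omega * r = 13.89 * 0.527 = 7.3200

7.3200 m/s


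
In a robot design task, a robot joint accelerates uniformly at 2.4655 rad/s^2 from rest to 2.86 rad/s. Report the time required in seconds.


t = delta_omega / alpha = 2.86 / 2.4655 = 1.1600

1.1600 s


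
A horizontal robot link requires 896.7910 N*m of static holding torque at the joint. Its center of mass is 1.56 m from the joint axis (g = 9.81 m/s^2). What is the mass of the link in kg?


m = tau / (g*L) = 896.7910 / (9.81 * 1.56) = 58.6000

58.6000 kg


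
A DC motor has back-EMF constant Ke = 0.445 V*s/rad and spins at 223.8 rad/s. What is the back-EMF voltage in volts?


V_emf = Ke * omega = 0.445*223.8 = 99.5910

99.5910 V


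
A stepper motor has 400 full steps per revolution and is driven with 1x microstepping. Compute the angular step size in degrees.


step = 360/(400*1) = 360/400 = 0.9000

0.9000 degrees


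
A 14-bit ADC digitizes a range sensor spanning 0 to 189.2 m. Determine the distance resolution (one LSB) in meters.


res = range / 2^n = 189.2/2^14 = 189.2/16384 = 0.0115

0.0115 m


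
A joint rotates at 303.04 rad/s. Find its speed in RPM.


RPM = 303.04 * 60/(2*pi) = 2893.8188

2893.8188 RPM


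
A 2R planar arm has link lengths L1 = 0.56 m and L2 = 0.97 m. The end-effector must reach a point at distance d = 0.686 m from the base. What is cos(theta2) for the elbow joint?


cos(th2) = (d^2 - L1^2 - L2^2)/(2*L1*L2) = (0.686^2 - 0.56^2 - 0.97^2)/(2*0.56*0.97) = -0.7216

-0.7216


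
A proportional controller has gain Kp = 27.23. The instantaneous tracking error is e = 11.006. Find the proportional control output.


u_P = Kp * e = 27.23 * 11.006 = 299.6934

299.6934


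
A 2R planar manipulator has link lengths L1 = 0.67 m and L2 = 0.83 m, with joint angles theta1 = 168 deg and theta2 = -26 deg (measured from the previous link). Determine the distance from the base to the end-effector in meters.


x = L1*cos(th1) + L2*cos(th1+th2) = -1.309408
y = L1*sin(th1) + L2*sin(th1+th2) = 0.650300
d = sqrt(x^2 + y^2) = sqrt(1.714549 + 0.422890) = 1.4620

1.4620 m


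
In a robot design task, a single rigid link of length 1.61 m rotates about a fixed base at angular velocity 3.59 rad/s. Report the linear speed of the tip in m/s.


v = L*omega = 1.61 * 3.59 = 5.7799

5.7799 m/s


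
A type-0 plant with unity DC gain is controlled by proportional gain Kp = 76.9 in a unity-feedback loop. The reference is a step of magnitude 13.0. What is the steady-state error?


e_ss = R/(1 + Kp) = 13.0/(1 + 76.9) = 13.0/77.9000 = 0.1669

0.1669


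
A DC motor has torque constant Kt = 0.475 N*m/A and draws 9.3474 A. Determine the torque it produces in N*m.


tau = Kt * I = 0.475*9.3474 = 4.4400

4.4400 N*m


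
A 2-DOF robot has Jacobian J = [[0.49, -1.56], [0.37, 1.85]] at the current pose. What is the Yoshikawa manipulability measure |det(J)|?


det(J) = 0.49*1.85 - (-1.56)*(0.37) = 1.4837
|det(J)| = 1.4837

1.4837


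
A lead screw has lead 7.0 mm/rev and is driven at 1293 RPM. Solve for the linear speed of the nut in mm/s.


v = lead * (RPM/60) = 7.0*1293/60 = 150.8500

150.8500 mm/s


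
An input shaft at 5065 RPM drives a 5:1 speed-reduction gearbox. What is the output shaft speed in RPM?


omega_out = omega_in / N = 5065 / 5 = 1013.0000

1013.0000 RPM


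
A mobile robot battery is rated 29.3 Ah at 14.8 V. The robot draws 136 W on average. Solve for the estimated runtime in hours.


E = 29.3*14.8 = 433.6400 Wh
t = E/P = 433.6400/136 = 3.1885

3.1885 hours


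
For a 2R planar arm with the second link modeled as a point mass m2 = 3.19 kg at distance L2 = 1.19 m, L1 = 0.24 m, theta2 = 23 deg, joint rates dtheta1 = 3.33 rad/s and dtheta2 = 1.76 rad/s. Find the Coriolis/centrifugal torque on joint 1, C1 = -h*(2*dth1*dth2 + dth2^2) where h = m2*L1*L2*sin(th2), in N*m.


h = m2*L1*L2*sin(th2) = 3.19*0.24*1.19*sin(23 deg) = 0.355981
C1 = -h*(2*3.33*1.76 + 1.76^2) = -0.355981*14.8192 = -5.2754

-5.2754 N*m


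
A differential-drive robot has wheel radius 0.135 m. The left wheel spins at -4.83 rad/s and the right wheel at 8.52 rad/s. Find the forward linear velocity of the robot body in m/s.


v = r*(wR + wL)/2 = 0.135*(8.52 + -4.83)/2 = 0.2491

0.2491 m/s


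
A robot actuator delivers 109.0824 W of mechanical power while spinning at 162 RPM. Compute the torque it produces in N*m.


omega = 162 * 2*pi/60 = 16.964600 rad/s
tau = P / omega = 109.0824 / 16.964600 = 6.4300

6.4300 N*m


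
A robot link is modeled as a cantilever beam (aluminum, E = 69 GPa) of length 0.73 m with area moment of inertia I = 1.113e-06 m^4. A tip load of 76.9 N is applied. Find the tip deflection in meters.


delta = F*L^3/(3*E*I) = 76.9*0.73^3/(3*6.900e+10*1.113e-06)
      = 29.9154073/230391 = 1.2985e-04

1.2985e-04 m


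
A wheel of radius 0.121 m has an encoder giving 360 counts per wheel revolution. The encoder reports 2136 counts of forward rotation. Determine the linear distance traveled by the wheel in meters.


revs = 2136/360 = 5.933333
d = revs * 2*pi*r = 5.933333 * 2*pi*0.121 = 4.5109

4.5109 m


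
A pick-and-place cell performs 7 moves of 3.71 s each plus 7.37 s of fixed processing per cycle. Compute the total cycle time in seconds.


T = 7*3.71 + 7.37 = 33.3400

33.3400 s


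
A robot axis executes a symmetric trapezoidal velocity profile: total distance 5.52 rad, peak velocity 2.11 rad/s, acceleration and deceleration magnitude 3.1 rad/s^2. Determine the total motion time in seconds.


t_acc = v/a = 2.11/3.1 = 0.680645 s
d_acc = v^2/(2a) = 0.718081 rad (each ramp)
d_cruise = 5.52 - 2*0.718081 = 4.083838 rad
t_cruise = 4.083838/2.11 = 1.935468 s
t_total = 2*0.680645 + 1.935468 = 3.2968

3.2968 s


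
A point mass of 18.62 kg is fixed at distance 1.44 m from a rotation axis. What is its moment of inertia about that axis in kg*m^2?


I = m*r^2 = 18.62*1.44^2 = 38.6104

38.6104 kg*m^2


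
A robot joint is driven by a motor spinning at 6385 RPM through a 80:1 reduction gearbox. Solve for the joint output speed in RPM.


omega_joint = omega_motor / N = 6385 / 80 = 79.8125

79.8125 RPM


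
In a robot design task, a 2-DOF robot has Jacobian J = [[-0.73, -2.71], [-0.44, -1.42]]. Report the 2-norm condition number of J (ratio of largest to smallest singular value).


JJ^T eigenvalues: trace(JJ^T) = 10.0870, det(JJ^T) = det(J)^2 = 0.02427364
s_max^2 = (10.0870 + sqrt(101.65047444))/2 = 10.08459300
s_min^2 = (10.0870 - sqrt(101.65047444))/2 = 0.00240700
kappa = s_max/s_min = sqrt(10.08459300/0.00240700) = 64.7278

64.7278


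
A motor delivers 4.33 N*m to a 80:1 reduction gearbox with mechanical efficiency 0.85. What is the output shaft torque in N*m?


tau_out = tau_in * N * eta = 4.33 * 80 * 0.85 = 294.4400

294.4400 N*m


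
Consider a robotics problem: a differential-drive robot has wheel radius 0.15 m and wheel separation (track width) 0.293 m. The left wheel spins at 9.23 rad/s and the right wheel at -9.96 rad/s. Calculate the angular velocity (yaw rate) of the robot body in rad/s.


omega = r*(wR - wL)/L = 0.15*(-9.96 - (9.23))/0.293 = -9.8242

-9.8242 rad/s


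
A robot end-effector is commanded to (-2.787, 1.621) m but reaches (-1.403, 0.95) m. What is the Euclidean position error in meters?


dx = -1.403 - (-2.787) = 1.3840, dy = 0.95 - (1.621) = -0.6710
err = sqrt(1.915456 + 0.450241) = 1.5381

1.5381 m


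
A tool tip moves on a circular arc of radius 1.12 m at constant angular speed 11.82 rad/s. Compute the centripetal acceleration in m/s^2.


a_c = omega^2 * r = 11.82^2 * 1.12 = 156.4779

156.4779 m/s^2


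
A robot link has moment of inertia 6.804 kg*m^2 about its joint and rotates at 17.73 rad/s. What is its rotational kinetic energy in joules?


KE = (1/2)*I*omega^2 = 0.5*6.804*17.73^2 = 1069.4286

1069.4286 J


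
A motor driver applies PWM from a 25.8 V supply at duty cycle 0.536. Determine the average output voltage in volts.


V_avg = V_supply * D = 25.8*0.536 = 13.8288

13.8288 V


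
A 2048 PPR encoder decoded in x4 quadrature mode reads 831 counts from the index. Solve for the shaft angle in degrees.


angle = counts * 360 / (PPR*4) = 831 * 360 / 8192 = 36.5186

36.5186 degrees


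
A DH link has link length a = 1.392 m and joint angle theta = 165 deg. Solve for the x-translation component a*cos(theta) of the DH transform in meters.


a*cos(theta) = 1.392*cos(165 deg) = -1.3446

-1.3446 m


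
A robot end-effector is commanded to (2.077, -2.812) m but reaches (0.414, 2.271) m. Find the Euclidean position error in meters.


dx = 0.414 - (2.077) = -1.6630, dy = 2.271 - (-2.812) = 5.0830
err = sqrt(2.765569 + 25.836889) = 5.3481

5.3481 m


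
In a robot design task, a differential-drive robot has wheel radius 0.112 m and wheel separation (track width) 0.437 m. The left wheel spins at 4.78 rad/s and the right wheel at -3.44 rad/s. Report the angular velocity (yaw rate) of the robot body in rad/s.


omega = r*(wR - wL)/L = 0.112*(-3.44 - (4.78))/0.437 = -2.1067

-2.1067 rad/s


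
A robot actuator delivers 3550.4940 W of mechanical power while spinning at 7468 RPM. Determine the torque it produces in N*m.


omega = 7468 * 2*pi/60 = 782.047131 rad/s
tau = P / omega = 3550.4940 / 782.047131 = 4.5400

4.5400 N*m


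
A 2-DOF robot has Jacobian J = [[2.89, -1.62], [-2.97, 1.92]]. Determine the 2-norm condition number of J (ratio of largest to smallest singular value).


JJ^T eigenvalues: trace(JJ^T) = 23.4838, det(JJ^T) = det(J)^2 = 0.54375876
s_max^2 = (23.4838 + sqrt(549.31382740))/2 = 23.46062249
s_min^2 = (23.4838 - sqrt(549.31382740))/2 = 0.02317751
kappa = s_max/s_min = sqrt(23.46062249/0.02317751) = 31.8153

31.8153


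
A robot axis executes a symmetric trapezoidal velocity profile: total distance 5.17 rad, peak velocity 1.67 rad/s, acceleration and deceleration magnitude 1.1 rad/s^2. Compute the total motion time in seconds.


t_acc = v/a = 1.67/1.1 = 1.518182 s
d_acc = v^2/(2a) = 1.267682 rad (each ramp)
d_cruise = 5.17 - 2*1.267682 = 2.634636 rad
t_cruise = 2.634636/1.67 = 1.577626 s
t_total = 2*1.518182 + 1.577626 = 4.6140

4.6140 s


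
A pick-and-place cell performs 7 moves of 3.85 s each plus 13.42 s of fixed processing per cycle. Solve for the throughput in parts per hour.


T_cycle = 7*3.85 + 13.42 = 40.3700 s
rate = 3600/T = 89.1751

89.1751 parts/hour


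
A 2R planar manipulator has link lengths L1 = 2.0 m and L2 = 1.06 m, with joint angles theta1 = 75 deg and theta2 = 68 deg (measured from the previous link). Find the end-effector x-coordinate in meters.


x = L1*cos(th1) + L2*cos(th1+th2) = 2.0*cos(75 deg) + 1.06*cos(143 deg) = -0.3289

-0.3289 m


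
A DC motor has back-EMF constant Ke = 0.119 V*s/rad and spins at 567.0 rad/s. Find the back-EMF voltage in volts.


V_emf = Ke * omega = 0.119*567.0 = 67.4730

67.4730 V


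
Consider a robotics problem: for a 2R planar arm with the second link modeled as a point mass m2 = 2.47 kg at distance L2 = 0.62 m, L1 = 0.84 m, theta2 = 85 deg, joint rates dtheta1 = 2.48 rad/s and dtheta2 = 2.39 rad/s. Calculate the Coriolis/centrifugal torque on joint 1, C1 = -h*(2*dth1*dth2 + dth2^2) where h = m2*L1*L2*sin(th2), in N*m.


h = m2*L1*L2*sin(th2) = 2.47*0.84*0.62*sin(85 deg) = 1.281481
C1 = -h*(2*2.48*2.39 + 2.39^2) = -1.281481*17.5665 = -22.5111

-22.5111 N*m


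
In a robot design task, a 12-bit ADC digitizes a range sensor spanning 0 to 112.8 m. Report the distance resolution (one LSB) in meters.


res = range / 2^n = 112.8/2^12 = 112.8/4096 = 0.0275

0.0275 m


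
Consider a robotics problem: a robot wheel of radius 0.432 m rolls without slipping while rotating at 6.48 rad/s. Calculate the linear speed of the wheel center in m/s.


v = omega * r = 6.48 * 0.432 = 2.7994

2.7994 m/s


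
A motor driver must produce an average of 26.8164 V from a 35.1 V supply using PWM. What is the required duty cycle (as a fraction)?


D = V_avg/V_supply = 26.8164/35.1 = 0.7640

0.7640


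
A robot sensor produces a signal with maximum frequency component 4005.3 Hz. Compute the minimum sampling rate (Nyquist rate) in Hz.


f_s,min = 2*f_max = 2*4005.3 = 8010.6000

8010.6000 Hz


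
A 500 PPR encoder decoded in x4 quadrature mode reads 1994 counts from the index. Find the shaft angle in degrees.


angle = counts * 360 / (PPR*4) = 1994 * 360 / 2000 = 358.9200

358.9200 degrees


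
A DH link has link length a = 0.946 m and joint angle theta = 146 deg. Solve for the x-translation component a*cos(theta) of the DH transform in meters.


a*cos(theta) = 0.946*cos(146 deg) = -0.7843

-0.7843 m


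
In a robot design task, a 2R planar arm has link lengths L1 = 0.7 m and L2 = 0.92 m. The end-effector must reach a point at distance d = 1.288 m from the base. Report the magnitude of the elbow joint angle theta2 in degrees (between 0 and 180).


cos(th2) = (d^2 - L1^2 - L2^2)/(2*L1*L2) = (1.288^2 - 0.7^2 - 0.92^2)/(2*0.7*0.92) = 0.25042236
th2 = acos(0.25042236) = 75.4975 deg

75.4975 degrees


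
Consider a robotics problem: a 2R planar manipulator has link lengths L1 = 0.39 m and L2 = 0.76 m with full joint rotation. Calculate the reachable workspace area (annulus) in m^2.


r_max = L1 + L2 = 1.1500, r_min = |L1 - L2| = 0.3700
A = pi*(r_max^2 - r_min^2) = pi*(1.3225 - 0.1369) = 3.7247

3.7247 m^2


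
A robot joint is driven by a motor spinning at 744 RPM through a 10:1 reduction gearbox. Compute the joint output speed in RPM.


omega_joint = omega_motor / N = 744 / 10 = 74.4000

74.4000 RPM


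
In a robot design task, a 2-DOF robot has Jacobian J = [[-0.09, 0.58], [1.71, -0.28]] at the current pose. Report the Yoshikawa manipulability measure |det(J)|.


det(J) = -0.09*-0.28 - (0.58)*(1.71) = -0.9666
|det(J)| = 0.9666

0.9666


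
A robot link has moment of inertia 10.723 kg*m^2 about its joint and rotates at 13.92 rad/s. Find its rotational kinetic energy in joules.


KE = (1/2)*I*omega^2 = 0.5*10.723*13.92^2 = 1038.8786

1038.8786 J


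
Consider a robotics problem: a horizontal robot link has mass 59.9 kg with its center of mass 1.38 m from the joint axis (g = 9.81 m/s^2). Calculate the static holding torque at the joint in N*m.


tau = m*g*L = 59.9 * 9.81 * 1.38 = 810.9142

810.9142 N*m


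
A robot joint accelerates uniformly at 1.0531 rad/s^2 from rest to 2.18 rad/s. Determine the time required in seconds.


t = delta_omega / alpha = 2.18 / 1.0531 = 2.0701

2.0701 s


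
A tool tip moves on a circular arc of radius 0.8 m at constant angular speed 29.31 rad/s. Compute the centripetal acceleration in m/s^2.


a_c = omega^2 * r = 29.31^2 * 0.8 = 687.2609

687.2609 m/s^2


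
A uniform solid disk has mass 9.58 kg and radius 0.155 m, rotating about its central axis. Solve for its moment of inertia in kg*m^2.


I = (1/2)*m*R^2 = 0.5*9.58*0.155^2 = 0.1151

0.1151 kg*m^2


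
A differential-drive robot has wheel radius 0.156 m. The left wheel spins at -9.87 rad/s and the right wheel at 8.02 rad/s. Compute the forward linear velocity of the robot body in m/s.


v = r*(wR + wL)/2 = 0.156*(8.02 + -9.87)/2 = -0.1443

-0.1443 m/s


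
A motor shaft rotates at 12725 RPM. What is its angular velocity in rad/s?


omega = 12725 * 2*pi/60 = 1332.5589

1332.5589 rad/s


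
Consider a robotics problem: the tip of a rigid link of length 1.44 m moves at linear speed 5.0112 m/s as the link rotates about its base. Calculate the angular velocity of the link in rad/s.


omega = v / L = 5.0112 / 1.44 = 3.4800

3.4800 rad/s


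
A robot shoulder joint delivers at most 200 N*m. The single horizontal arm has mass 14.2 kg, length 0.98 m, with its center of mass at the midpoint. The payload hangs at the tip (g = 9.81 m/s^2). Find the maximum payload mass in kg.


tau_arm = m_arm*g*(L/2) = 14.2*9.81*0.98/2 = 68.2580 N*m
tau_payload = tau_max - tau_arm = 200 - 68.2580 = 131.7420
m_payload = tau_payload / (g*L) = 131.7420 / (9.81*0.98) = 13.7034

13.7034 kg


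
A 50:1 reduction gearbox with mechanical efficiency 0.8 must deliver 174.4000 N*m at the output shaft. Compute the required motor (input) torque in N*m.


tau_in = tau_out / (N * eta) = 174.4000 / (50 * 0.8) = 4.3600

4.3600 N*m


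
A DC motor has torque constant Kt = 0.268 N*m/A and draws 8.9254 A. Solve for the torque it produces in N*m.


tau = Kt * I = 0.268*8.9254 = 2.3920

2.3920 N*m


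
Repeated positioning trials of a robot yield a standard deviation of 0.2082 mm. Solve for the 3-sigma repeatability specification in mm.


repeatability = 3*sigma = 3*0.2082 = 0.6246

0.6246 mm


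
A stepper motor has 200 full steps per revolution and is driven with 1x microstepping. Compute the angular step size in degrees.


step = 360/(200*1) = 360/200 = 1.8000

1.8000 degrees


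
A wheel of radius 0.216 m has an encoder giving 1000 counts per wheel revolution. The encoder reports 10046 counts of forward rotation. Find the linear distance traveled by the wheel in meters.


revs = 10046/1000 = 10.046000
d = revs * 2*pi*r = 10.046000 * 2*pi*0.216 = 13.6341

13.6341 m


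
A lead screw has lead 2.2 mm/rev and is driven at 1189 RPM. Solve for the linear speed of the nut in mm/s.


v = lead * (RPM/60) = 2.2*1189/60 = 43.5967

43.5967 mm/s


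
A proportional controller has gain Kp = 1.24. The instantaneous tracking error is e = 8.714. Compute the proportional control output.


u_P = Kp * e = 1.24 * 8.714 = 10.8054

10.8054


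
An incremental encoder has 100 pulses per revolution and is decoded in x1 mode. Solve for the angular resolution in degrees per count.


resolution = 360 / (PPR * 1) = 360 / 100 = 3.6000

3.6000 degrees


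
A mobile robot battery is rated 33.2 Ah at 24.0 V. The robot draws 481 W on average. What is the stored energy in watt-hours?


E = capacity * V = 33.2*24.0 = 796.8000

796.8000 Wh


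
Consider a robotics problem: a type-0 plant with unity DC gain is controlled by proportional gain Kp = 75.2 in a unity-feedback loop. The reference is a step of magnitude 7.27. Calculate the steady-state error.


e_ss = R/(1 + Kp) = 7.27/(1 + 75.2) = 7.27/76.2000 = 0.0954

0.0954


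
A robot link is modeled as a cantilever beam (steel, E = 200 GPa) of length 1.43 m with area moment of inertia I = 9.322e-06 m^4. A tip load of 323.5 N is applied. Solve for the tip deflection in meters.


delta = F*L^3/(3*E*I) = 323.5*1.43^3/(3*2.000e+11*9.322e-06)
      = 945.9809645/5593200 = 1.6913e-04

1.6913e-04 m


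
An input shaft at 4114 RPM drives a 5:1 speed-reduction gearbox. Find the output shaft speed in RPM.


omega_out = omega_in / N = 4114 / 5 = 822.8000

822.8000 RPM


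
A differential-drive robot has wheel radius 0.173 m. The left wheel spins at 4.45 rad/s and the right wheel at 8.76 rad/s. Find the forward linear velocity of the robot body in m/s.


v = r*(wR + wL)/2 = 0.173*(8.76 + 4.45)/2 = 1.1427

1.1427 m/s


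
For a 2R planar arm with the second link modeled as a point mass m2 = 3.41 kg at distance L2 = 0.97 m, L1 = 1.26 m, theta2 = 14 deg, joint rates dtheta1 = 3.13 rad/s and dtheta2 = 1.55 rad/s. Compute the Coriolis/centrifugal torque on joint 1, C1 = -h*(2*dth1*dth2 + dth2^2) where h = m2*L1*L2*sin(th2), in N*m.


h = m2*L1*L2*sin(th2) = 3.41*1.26*0.97*sin(14 deg) = 1.008258
C1 = -h*(2*3.13*1.55 + 1.55^2) = -1.008258*12.1055 = -12.2055

-12.2055 N*m


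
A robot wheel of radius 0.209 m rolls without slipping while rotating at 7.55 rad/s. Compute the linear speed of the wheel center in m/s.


v = omega * r = 7.55 * 0.209 = 1.5779

1.5779 m/s


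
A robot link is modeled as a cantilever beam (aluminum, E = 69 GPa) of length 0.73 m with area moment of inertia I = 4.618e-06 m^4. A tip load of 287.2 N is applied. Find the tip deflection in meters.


delta = F*L^3/(3*E*I) = 287.2*0.73^3/(3*6.900e+10*4.618e-06)
      = 111.7256824/955926 = 1.1688e-04

1.1688e-04 m


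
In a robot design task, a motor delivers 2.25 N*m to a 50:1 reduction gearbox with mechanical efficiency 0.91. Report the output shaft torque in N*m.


tau_out = tau_in * N * eta = 2.25 * 50 * 0.91 = 102.3750

102.3750 N*m


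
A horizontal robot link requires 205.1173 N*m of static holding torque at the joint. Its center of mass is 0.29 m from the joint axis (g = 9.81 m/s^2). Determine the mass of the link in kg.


m = tau / (g*L) = 205.1173 / (9.81 * 0.29) = 72.1000

72.1000 kg


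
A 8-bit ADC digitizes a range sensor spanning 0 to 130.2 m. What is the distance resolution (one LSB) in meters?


res = range / 2^n = 130.2/2^8 = 130.2/256 = 0.5086

0.5086 m


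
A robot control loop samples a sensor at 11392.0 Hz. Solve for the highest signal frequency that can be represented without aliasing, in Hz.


f_max = f_s/2 = 11392.0/2 = 5696.0000

5696.0000 Hz


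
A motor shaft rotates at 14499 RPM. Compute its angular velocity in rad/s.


omega = 14499 * 2*pi/60 = 1518.3317

1518.3317 rad/s


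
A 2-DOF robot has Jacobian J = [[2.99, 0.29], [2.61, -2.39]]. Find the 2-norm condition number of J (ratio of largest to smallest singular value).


JJ^T eigenvalues: trace(JJ^T) = 21.5484, det(JJ^T) = det(J)^2 = 62.45740900
s_max^2 = (21.5484 + sqrt(214.50390656))/2 = 18.09717594
s_min^2 = (21.5484 - sqrt(214.50390656))/2 = 3.45122406
kappa = s_max/s_min = sqrt(18.09717594/3.45122406) = 2.2899

2.2899


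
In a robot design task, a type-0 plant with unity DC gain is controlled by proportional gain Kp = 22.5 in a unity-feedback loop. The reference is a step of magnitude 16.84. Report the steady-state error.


e_ss = R/(1 + Kp) = 16.84/(1 + 22.5) = 16.84/23.5000 = 0.7166

0.7166


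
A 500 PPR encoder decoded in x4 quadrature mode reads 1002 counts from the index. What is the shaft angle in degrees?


angle = counts * 360 / (PPR*4) = 1002 * 360 / 2000 = 180.3600

180.3600 degrees


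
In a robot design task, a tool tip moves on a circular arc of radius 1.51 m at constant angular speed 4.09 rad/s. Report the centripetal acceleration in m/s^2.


a_c = omega^2 * r = 4.09^2 * 1.51 = 25.2594

25.2594 m/s^2


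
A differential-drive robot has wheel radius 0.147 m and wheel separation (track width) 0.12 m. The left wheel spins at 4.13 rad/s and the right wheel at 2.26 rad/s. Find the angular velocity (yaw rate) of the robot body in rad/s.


omega = r*(wR - wL)/L = 0.147*(2.26 - (4.13))/0.12 = -2.2908

-2.2908 rad/s


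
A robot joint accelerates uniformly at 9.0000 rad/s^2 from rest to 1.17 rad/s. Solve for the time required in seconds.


t = delta_omega / alpha = 1.17 / 9.0000 = 0.1300

0.1300 s


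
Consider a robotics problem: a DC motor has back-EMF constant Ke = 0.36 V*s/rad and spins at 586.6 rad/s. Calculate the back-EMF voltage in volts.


V_emf = Ke * omega = 0.36*586.6 = 211.1760

211.1760 V


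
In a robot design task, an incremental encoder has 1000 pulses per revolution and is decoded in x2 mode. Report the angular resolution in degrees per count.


resolution = 360 / (PPR * 2) = 360 / 2000 = 0.1800

0.1800 degrees


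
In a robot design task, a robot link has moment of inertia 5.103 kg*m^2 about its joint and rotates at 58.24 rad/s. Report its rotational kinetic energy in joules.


KE = (1/2)*I*omega^2 = 0.5*5.103*58.24^2 = 8654.4267

8654.4267 J


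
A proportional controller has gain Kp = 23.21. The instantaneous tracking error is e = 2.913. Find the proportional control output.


u_P = Kp * e = 23.21 * 2.913 = 67.6107

67.6107


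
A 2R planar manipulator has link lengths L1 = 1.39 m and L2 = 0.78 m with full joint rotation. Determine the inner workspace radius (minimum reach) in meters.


r_min = |L1 - L2| = |1.39 - 0.78| = 0.6100

0.6100 m


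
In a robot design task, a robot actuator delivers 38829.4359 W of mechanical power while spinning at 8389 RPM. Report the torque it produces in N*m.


omega = 8389 * 2*pi/60 = 878.494026 rad/s
tau = P / omega = 38829.4359 / 878.494026 = 44.2000

44.2000 N*m


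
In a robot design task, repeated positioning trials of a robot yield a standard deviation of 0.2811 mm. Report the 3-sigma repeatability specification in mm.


repeatability = 3*sigma = 3*0.2811 = 0.8433

0.8433 mm


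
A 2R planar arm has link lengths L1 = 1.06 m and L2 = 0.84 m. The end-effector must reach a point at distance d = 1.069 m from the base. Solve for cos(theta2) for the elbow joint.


cos(th2) = (d^2 - L1^2 - L2^2)/(2*L1*L2) = (1.069^2 - 1.06^2 - 0.84^2)/(2*1.06*0.84) = -0.3855

-0.3855


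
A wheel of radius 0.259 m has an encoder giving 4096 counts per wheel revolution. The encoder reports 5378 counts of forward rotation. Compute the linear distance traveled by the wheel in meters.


revs = 5378/4096 = 1.312988
d = revs * 2*pi*r = 1.312988 * 2*pi*0.259 = 2.1367

2.1367 m


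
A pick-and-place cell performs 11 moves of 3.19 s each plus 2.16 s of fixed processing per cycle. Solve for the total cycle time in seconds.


T = 11*3.19 + 2.16 = 37.2500

37.2500 s


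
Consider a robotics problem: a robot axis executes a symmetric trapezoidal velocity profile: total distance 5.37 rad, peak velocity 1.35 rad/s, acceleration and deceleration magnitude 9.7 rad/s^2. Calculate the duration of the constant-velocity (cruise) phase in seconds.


t_acc = v/a = 0.139175 s, d_acc = v^2/(2a) = 0.093943 rad each
d_cruise = 5.37 - 2*0.093943 = 5.182114 rad
t_cruise = d_cruise/v = 5.182114/1.35 = 3.8386

3.8386 s


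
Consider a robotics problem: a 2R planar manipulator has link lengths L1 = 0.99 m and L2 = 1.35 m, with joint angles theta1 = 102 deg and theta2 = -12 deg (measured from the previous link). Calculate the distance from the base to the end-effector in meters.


x = L1*cos(th1) + L2*cos(th1+th2) = -0.205833
y = L1*sin(th1) + L2*sin(th1+th2) = 2.318366
d = sqrt(x^2 + y^2) = sqrt(0.042367 + 5.374821) = 2.3275

2.3275 m


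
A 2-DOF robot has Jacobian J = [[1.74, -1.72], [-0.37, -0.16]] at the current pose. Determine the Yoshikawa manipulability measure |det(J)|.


det(J) = 1.74*-0.16 - (-1.72)*(-0.37) = -0.9148
|det(J)| = 0.9148

0.9148


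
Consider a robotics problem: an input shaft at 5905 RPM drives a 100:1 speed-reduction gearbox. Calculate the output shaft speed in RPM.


omega_out = omega_in / N = 5905 / 100 = 59.0500

59.0500 RPM


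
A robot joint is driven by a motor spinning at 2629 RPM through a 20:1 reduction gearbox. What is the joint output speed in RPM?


omega_joint = omega_motor / N = 2629 / 20 = 131.4500

131.4500 RPM


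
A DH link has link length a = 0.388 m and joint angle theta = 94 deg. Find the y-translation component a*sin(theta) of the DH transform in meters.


a*sin(theta) = 0.388*sin(94 deg) = 0.3871

0.3871 m


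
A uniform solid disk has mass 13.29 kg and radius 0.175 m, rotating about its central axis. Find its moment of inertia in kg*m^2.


I = (1/2)*m*R^2 = 0.5*13.29*0.175^2 = 0.2035

0.2035 kg*m^2


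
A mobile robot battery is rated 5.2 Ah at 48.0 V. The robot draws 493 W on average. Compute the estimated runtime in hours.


E = 5.2*48.0 = 249.6000 Wh
t = E/P = 249.6000/493 = 0.5063

0.5063 hours


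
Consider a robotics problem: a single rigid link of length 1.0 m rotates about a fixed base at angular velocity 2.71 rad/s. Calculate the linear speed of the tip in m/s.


v = L*omega = 1.0 * 2.71 = 2.7100

2.7100 m/s


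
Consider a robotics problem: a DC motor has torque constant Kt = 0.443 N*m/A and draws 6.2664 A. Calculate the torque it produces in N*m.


tau = Kt * I = 0.443*6.2664 = 2.7760

2.7760 N*m


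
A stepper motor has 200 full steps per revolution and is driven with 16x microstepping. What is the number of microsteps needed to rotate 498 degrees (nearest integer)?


step_size = 360/(200*16) = 360/3200 = 0.112500 deg
n = 498/(360/3200) = 498*3200/360 = 4426.6667 -> 4427

4427 steps


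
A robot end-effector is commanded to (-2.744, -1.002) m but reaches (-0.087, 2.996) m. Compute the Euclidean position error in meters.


dx = -0.087 - (-2.744) = 2.6570, dy = 2.996 - (-1.002) = 3.9980
err = sqrt(7.059649 + 15.984004) = 4.8004

4.8004 m
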